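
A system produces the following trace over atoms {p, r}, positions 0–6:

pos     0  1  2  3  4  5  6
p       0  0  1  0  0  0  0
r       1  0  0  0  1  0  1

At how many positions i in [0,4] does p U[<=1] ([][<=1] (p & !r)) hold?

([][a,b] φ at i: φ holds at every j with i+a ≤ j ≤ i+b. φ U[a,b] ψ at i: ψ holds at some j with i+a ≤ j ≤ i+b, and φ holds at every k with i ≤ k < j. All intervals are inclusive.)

0

Evaluate at each i in [0,4]:
  i=0: ✗ (no rhs in [0,1])
  i=1: ✗ (no rhs in [1,2])
  i=2: ✗ (no rhs in [2,3])
  i=3: ✗ (no rhs in [3,4])
  i=4: ✗ (no rhs in [4,5])
Positions where it holds: {} → 0.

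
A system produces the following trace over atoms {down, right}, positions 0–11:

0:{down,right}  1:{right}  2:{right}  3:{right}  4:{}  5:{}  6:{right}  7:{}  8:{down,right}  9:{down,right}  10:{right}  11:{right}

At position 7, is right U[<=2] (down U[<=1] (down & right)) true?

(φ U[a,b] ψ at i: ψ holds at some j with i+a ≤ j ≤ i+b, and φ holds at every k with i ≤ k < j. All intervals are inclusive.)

Need some j in [7,9] with (down U[<=1] (down & right)), and right at every k in [7,j-1].
  j=7: (down U[<=1] (down & right)) — fails.
  j=8: (down U[<=1] (down & right)) holds, but right fails at k=7 → not this j.
  j=9: (down U[<=1] (down & right)) holds, but right fails at k=7 → not this j.
No j in the window works → until fails.

False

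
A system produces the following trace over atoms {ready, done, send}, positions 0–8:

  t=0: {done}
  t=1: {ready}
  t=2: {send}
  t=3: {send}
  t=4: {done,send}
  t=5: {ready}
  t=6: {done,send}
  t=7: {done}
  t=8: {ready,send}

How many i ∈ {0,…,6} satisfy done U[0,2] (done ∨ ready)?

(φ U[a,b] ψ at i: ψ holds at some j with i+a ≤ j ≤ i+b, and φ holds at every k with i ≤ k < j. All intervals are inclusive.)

Evaluate at each i in [0,6]:
  i=0: ✓ (rhs at j=0)
  i=1: ✓ (rhs at j=1)
  i=2: ✗ (lhs fails at k=2 before rhs at j=4)
  i=3: ✗ (lhs fails at k=3 before rhs at j=4)
  i=4: ✓ (rhs at j=4)
  i=5: ✓ (rhs at j=5)
  i=6: ✓ (rhs at j=6)
Positions where it holds: {0, 1, 4, 5, 6} → 5.

5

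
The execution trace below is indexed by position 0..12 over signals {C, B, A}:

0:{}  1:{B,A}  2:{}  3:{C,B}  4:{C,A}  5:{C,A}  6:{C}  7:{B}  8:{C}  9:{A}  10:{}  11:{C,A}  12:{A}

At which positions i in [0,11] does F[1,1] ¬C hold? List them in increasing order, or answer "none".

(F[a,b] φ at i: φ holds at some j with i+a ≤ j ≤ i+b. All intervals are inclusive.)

0, 1, 6, 8, 9, 11

Evaluate at each i in [0,11]:
  i=0: ✓ (witness j=1)
  i=1: ✓ (witness j=2)
  i=2: ✗ (none in [3,3])
  i=3: ✗ (none in [4,4])
  i=4: ✗ (none in [5,5])
  i=5: ✗ (none in [6,6])
  i=6: ✓ (witness j=7)
  i=7: ✗ (none in [8,8])
  i=8: ✓ (witness j=9)
  i=9: ✓ (witness j=10)
  i=10: ✗ (none in [11,11])
  i=11: ✓ (witness j=12)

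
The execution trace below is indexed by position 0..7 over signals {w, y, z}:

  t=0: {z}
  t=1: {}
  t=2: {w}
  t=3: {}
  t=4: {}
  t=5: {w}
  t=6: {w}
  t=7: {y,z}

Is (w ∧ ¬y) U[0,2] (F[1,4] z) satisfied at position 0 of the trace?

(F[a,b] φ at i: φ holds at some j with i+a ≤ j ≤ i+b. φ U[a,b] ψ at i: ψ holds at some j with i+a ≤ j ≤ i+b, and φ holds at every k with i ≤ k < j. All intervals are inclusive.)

Need some j in [0,2] with F[1,4] z, and (w ∧ ¬y) at every k in [0,j-1].
  j=0: F[1,4] z — fails (none in [1,4]).
  j=1: F[1,4] z — fails (none in [2,5]).
  j=2: F[1,4] z — fails (none in [3,6]).
No j in the window works → until fails.

Does not hold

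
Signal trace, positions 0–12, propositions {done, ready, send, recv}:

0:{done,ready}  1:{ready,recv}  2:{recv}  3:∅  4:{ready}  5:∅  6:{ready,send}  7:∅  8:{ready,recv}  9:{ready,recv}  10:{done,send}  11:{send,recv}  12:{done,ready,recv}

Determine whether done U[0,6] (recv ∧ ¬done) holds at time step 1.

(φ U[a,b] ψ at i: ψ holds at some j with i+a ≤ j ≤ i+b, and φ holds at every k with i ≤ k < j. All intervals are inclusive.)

Holds

Need some j in [1,7] with (recv ∧ ¬done), and done at every k in [1,j-1].
  j=1: (recv ∧ ¬done) holds; no prefix to check → satisfied.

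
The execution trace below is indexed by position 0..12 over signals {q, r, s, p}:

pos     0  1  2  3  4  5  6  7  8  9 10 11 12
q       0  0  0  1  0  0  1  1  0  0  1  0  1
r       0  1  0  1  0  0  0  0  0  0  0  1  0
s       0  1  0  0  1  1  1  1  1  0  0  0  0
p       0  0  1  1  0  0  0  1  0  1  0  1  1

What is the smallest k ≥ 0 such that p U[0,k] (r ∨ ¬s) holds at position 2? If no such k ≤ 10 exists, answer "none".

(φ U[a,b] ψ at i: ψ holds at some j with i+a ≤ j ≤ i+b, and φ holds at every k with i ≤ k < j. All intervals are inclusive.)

Need earliest j ≥ 2 with (r ∨ ¬s), and p at every k in [2,j-1].
  j=2: rhs holds (empty prefix). k = 0.

0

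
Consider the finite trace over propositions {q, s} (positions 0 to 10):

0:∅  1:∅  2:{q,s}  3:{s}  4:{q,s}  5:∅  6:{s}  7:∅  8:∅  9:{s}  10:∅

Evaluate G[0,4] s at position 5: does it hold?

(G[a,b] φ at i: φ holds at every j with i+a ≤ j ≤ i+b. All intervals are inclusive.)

Check s at every j in [5,9]:
  j=5: false
  j=6: true
  j=7: false
  j=8: false
  j=9: true
Fails at j=5 → formula fails.

False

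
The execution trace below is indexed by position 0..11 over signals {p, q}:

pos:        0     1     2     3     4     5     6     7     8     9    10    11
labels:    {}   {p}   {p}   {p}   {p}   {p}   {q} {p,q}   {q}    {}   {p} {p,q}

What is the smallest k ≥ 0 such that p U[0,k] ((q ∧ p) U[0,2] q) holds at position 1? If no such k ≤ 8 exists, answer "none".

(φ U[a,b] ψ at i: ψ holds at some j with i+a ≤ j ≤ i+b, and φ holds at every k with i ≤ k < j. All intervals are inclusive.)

Need earliest j ≥ 1 with ((q ∧ p) U[0,2] q), and p at every k in [1,j-1].
  j=1: rhs fails.
  j=2: rhs fails.
  j=3: rhs fails.
  j=4: rhs fails.
  j=5: rhs fails.
  j=6: rhs holds; lhs holds on [1,5]. k = 5.

5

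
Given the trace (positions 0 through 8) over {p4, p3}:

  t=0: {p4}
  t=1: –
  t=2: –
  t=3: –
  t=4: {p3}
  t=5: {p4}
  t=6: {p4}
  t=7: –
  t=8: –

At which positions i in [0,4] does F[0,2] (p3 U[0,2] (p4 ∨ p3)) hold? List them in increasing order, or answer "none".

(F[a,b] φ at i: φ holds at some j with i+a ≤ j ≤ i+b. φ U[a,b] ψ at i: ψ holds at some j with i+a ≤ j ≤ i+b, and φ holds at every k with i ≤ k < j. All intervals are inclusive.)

Evaluate at each i in [0,4]:
  i=0: ✓ (witness j=0)
  i=1: ✗ (none in [1,3])
  i=2: ✓ (witness j=4)
  i=3: ✓ (witness j=4)
  i=4: ✓ (witness j=4)

0, 2, 3, 4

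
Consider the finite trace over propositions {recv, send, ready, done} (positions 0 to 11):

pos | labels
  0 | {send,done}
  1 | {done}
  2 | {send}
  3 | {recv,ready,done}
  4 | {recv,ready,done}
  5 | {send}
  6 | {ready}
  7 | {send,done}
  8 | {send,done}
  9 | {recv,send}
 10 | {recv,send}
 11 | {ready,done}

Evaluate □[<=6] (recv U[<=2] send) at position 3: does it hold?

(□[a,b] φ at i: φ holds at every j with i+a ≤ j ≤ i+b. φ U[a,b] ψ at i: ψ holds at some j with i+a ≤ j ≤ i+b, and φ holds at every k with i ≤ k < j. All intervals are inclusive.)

False

Check (recv U[<=2] send) at every j in [3,9]:
  j=3: holds
  j=4: holds
  j=5: holds
  j=6: fails
  j=7: holds
  j=8: holds
  j=9: holds
Fails at j=6 → formula fails.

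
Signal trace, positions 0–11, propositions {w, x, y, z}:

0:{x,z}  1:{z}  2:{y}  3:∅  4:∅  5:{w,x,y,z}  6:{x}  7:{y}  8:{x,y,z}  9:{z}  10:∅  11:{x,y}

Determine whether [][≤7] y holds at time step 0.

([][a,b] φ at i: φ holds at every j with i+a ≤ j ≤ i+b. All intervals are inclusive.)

Check y at every j in [0,7]:
  j=0: false
  j=1: false
  j=2: true
  j=3: false
  j=4: false
  j=5: true
  j=6: false
  j=7: true
Fails at j=0 → formula fails.

No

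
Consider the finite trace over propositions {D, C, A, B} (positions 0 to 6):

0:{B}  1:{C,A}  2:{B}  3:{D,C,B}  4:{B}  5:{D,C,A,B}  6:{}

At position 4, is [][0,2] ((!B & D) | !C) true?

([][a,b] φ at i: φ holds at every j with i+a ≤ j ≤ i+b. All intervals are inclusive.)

Check ((!B & D) | !C) at every j in [4,6]:
  j=4: true
  j=5: false
  j=6: true
Fails at j=5 → formula fails.

No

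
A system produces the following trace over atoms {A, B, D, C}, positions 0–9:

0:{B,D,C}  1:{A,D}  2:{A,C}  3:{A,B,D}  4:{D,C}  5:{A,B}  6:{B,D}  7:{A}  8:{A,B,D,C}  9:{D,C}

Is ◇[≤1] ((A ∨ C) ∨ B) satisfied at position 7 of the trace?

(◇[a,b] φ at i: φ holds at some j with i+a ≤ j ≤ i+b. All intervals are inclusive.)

Check ((A ∨ C) ∨ B) at each j in [7,8]:
  j=7: true
  j=8: true
Found at j=7 → formula holds.

Yes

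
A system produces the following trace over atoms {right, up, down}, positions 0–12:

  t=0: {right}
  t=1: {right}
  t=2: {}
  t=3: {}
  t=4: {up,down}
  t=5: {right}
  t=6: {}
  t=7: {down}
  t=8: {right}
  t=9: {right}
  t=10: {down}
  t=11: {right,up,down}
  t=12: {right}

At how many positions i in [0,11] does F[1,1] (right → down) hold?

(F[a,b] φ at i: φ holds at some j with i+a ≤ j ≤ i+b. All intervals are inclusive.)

7

Evaluate at each i in [0,11]:
  i=0: ✗ (none in [1,1])
  i=1: ✓ (witness j=2)
  i=2: ✓ (witness j=3)
  i=3: ✓ (witness j=4)
  i=4: ✗ (none in [5,5])
  i=5: ✓ (witness j=6)
  i=6: ✓ (witness j=7)
  i=7: ✗ (none in [8,8])
  i=8: ✗ (none in [9,9])
  i=9: ✓ (witness j=10)
  i=10: ✓ (witness j=11)
  i=11: ✗ (none in [12,12])
Positions where it holds: {1, 2, 3, 5, 6, 9, 10} → 7.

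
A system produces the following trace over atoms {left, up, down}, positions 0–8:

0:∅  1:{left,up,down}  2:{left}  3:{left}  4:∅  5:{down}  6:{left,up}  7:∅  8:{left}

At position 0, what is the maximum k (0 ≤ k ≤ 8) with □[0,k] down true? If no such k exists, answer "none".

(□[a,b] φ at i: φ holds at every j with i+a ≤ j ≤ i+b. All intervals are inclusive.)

down must hold from j=0 onward; find where it first fails.
  j=0: fails → no k works.

none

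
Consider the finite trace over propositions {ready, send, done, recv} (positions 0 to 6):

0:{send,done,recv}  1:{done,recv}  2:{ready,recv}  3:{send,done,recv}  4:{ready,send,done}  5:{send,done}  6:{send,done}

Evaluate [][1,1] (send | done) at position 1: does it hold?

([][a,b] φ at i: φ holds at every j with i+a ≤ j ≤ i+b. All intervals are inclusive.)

Check (send | done) at every j in [2,2]:
  j=2: false
Fails at j=2 → formula fails.

No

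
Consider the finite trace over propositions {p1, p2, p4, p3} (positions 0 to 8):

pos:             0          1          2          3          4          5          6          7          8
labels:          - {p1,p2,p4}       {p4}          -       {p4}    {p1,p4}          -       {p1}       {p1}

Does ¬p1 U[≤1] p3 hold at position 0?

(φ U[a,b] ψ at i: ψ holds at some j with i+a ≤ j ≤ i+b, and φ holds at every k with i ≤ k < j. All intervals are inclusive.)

Does not hold

Need some j in [0,1] with p3, and ¬p1 at every k in [0,j-1].
  j=0: p3 false.
  j=1: p3 false.
No j in the window works → until fails.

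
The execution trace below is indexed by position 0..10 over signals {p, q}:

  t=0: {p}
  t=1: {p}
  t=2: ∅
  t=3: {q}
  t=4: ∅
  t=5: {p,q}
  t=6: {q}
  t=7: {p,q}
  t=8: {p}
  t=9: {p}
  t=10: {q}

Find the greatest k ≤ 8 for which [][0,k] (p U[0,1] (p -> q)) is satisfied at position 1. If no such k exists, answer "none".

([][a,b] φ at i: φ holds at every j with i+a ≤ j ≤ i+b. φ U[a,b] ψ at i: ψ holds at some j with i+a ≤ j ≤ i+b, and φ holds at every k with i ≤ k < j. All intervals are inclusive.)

6

(p U[0,1] (p -> q)) must hold from j=1 onward; find where it first fails.
  j=1: holds
  j=2: holds
  j=3: holds
  j=4: holds
  j=5: holds
  j=6: holds
  j=7: holds
  j=8: fails
Holds on [1,7], so largest k = 6.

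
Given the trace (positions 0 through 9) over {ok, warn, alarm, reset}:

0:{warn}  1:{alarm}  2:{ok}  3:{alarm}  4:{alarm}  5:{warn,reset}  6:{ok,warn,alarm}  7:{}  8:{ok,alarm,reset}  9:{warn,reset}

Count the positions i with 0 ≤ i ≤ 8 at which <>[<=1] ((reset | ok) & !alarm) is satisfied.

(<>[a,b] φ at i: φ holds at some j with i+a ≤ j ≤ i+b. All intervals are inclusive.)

5

Evaluate at each i in [0,8]:
  i=0: ✗ (none in [0,1])
  i=1: ✓ (witness j=2)
  i=2: ✓ (witness j=2)
  i=3: ✗ (none in [3,4])
  i=4: ✓ (witness j=5)
  i=5: ✓ (witness j=5)
  i=6: ✗ (none in [6,7])
  i=7: ✗ (none in [7,8])
  i=8: ✓ (witness j=9)
Positions where it holds: {1, 2, 4, 5, 8} → 5.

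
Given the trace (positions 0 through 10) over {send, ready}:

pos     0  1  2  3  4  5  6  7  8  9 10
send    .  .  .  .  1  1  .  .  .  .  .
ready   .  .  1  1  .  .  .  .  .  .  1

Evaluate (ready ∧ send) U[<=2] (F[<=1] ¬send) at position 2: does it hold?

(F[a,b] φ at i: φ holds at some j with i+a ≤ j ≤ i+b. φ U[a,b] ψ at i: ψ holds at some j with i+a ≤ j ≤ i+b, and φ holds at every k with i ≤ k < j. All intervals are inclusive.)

Need some j in [2,4] with F[<=1] ¬send, and (ready ∧ send) at every k in [2,j-1].
  j=2: F[<=1] ¬send holds; no prefix to check → satisfied.

Yes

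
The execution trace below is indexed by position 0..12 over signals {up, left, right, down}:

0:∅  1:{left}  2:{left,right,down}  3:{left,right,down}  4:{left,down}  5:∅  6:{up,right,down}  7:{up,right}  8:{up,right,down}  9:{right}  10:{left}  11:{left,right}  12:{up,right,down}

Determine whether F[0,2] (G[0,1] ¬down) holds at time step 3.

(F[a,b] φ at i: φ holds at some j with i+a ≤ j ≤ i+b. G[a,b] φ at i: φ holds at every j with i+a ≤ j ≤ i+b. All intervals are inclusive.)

No

Check G[0,1] ¬down at each j in [3,5]:
  j=3: fails at 3
  j=4: fails at 4
  j=5: fails at 6
No position in the window satisfies it → formula fails.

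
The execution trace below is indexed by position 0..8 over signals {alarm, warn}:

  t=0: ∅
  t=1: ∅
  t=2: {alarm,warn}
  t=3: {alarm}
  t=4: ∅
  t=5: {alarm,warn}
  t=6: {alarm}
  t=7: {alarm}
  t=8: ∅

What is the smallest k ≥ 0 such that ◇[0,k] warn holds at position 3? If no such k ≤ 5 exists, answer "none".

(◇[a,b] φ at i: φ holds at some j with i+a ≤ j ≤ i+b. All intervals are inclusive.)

Scan j = 3,4,… for warn:
  j=3: fails
  j=4: fails
  j=5: holds
First hit at j=5, so smallest k = 5-3 = 2.

2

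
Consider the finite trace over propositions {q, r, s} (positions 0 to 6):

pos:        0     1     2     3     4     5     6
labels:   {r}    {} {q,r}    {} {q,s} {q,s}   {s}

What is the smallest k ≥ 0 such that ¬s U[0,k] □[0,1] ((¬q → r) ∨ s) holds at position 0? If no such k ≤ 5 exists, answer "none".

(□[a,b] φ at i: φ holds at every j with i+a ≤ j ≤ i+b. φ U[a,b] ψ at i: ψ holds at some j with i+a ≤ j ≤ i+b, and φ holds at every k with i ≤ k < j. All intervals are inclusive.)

Need earliest j ≥ 0 with □[0,1] ((¬q → r) ∨ s), and ¬s at every k in [0,j-1].
  j=0: rhs fails.
  j=1: rhs fails.
  j=2: rhs fails.
  j=3: rhs fails.
  j=4: rhs holds; lhs holds on [0,3]. k = 4.

4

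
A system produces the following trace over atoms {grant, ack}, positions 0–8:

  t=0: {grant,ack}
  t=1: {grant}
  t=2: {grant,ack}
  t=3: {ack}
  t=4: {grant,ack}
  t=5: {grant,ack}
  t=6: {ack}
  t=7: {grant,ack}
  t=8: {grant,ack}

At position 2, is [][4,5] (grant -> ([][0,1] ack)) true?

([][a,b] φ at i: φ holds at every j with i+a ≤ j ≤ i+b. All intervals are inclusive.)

Check (grant -> ([][0,1] ack)) at every j in [6,7]:
  j=6: antecedent false → ✓
  j=7: antecedent true; consequent holds on [7,8] → ✓
All positions satisfy it → formula holds.

Holds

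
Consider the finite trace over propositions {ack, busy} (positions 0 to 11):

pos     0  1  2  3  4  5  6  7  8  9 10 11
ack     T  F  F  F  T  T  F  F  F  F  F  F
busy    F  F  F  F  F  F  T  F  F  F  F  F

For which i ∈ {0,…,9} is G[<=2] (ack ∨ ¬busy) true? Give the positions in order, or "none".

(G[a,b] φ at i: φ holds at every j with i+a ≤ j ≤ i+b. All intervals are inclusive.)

0, 1, 2, 3, 7, 8, 9

Evaluate at each i in [0,9]:
  i=0: ✓ (all of [0,2])
  i=1: ✓ (all of [1,3])
  i=2: ✓ (all of [2,4])
  i=3: ✓ (all of [3,5])
  i=4: ✗ (fails at j=6)
  i=5: ✗ (fails at j=6)
  i=6: ✗ (fails at j=6)
  i=7: ✓ (all of [7,9])
  i=8: ✓ (all of [8,10])
  i=9: ✓ (all of [9,11])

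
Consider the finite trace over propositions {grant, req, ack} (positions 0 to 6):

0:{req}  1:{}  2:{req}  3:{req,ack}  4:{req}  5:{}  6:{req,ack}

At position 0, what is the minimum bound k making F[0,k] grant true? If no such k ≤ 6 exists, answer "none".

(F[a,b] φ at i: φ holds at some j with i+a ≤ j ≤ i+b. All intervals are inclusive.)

none

Scan j = 0,1,… for grant:
  j=0: fails
  j=1: fails
  j=2: fails
  j=3: fails
  j=4: fails
  j=5: fails
  j=6: fails
No j in [0,6] satisfies it → none.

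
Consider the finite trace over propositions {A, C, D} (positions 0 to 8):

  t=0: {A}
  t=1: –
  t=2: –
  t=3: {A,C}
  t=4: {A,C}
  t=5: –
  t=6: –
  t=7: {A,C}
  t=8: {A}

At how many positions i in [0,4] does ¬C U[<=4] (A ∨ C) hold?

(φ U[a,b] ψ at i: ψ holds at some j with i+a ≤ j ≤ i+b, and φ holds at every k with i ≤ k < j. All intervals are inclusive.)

Evaluate at each i in [0,4]:
  i=0: ✓ (rhs at j=0)
  i=1: ✓ (rhs at j=3; lhs holds on [1,2])
  i=2: ✓ (rhs at j=3; lhs holds on [2,2])
  i=3: ✓ (rhs at j=3)
  i=4: ✓ (rhs at j=4)
Positions where it holds: {0, 1, 2, 3, 4} → 5.

5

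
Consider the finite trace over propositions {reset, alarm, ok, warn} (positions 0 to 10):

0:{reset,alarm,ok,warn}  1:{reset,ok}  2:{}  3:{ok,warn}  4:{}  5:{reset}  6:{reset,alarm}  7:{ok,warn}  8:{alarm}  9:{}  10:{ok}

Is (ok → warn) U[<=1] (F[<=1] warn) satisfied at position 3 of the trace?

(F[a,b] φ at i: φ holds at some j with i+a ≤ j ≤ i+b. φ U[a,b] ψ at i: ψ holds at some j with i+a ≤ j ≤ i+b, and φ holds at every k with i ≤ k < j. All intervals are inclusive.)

Need some j in [3,4] with F[<=1] warn, and (ok → warn) at every k in [3,j-1].
  j=3: F[<=1] warn holds; no prefix to check → satisfied.

Yes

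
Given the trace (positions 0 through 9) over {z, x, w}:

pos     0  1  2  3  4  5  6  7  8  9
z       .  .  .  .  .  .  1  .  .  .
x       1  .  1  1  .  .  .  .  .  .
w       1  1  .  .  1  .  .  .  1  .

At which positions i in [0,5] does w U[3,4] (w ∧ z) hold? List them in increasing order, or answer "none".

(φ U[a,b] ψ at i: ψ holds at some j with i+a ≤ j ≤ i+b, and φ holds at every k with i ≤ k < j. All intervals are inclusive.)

Evaluate at each i in [0,5]:
  i=0: ✗ (no rhs in [3,4])
  i=1: ✗ (no rhs in [4,5])
  i=2: ✗ (no rhs in [5,6])
  i=3: ✗ (no rhs in [6,7])
  i=4: ✗ (no rhs in [7,8])
  i=5: ✗ (no rhs in [8,9])

none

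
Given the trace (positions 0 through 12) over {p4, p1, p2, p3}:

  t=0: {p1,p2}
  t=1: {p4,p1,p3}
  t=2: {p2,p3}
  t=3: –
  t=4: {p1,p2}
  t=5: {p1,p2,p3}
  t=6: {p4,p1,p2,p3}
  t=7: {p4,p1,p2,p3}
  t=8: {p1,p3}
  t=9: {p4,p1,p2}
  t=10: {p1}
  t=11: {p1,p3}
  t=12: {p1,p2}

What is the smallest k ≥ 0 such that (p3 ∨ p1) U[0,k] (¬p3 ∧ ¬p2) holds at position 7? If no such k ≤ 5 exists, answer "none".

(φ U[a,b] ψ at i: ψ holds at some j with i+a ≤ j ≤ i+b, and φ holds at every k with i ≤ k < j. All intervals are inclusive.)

3

Need earliest j ≥ 7 with (¬p3 ∧ ¬p2), and (p3 ∨ p1) at every k in [7,j-1].
  j=7: rhs fails.
  j=8: rhs fails.
  j=9: rhs fails.
  j=10: rhs holds; lhs holds on [7,9]. k = 3.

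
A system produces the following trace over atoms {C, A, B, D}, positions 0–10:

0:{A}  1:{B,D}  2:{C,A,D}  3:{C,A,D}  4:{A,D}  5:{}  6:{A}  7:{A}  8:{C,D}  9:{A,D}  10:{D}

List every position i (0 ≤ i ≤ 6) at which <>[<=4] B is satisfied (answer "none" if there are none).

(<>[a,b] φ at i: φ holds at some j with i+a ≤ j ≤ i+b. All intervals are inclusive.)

0, 1

Evaluate at each i in [0,6]:
  i=0: ✓ (witness j=1)
  i=1: ✓ (witness j=1)
  i=2: ✗ (none in [2,6])
  i=3: ✗ (none in [3,7])
  i=4: ✗ (none in [4,8])
  i=5: ✗ (none in [5,9])
  i=6: ✗ (none in [6,10])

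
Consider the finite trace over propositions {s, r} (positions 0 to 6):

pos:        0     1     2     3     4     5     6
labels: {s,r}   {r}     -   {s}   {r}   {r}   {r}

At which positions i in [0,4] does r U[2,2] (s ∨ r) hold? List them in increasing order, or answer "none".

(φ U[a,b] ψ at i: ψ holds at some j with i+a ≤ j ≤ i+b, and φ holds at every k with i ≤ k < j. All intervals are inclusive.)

4

Evaluate at each i in [0,4]:
  i=0: ✗ (no rhs in [2,2])
  i=1: ✗ (lhs fails at k=2 before rhs at j=3)
  i=2: ✗ (lhs fails at k=2 before rhs at j=4)
  i=3: ✗ (lhs fails at k=3 before rhs at j=5)
  i=4: ✓ (rhs at j=6; lhs holds on [4,5])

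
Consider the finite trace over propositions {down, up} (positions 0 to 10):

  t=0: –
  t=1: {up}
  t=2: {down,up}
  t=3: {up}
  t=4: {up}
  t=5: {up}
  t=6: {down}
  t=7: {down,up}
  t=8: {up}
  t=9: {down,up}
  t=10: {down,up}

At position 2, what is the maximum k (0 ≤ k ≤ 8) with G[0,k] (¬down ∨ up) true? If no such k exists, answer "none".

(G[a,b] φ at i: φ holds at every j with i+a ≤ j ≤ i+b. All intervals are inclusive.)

3

(¬down ∨ up) must hold from j=2 onward; find where it first fails.
  j=2: holds
  j=3: holds
  j=4: holds
  j=5: holds
  j=6: fails
Holds on [2,5], so largest k = 3.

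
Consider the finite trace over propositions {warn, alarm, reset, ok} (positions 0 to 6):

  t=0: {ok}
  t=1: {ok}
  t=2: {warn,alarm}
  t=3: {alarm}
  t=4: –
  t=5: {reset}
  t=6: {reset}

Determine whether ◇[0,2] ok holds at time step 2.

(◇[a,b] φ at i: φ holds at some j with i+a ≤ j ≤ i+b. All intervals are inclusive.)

Check ok at each j in [2,4]:
  j=2: false
  j=3: false
  j=4: false
No position in the window satisfies it → formula fails.

False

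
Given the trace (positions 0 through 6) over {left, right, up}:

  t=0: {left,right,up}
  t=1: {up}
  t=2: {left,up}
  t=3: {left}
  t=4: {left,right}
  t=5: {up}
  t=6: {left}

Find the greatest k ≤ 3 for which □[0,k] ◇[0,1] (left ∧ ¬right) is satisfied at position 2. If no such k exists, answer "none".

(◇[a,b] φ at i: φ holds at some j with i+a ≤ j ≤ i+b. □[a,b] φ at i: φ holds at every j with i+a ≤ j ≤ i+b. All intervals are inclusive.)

◇[0,1] (left ∧ ¬right) must hold from j=2 onward; find where it first fails.
  j=2: holds
  j=3: holds
  j=4: fails
Holds on [2,3], so largest k = 1.

1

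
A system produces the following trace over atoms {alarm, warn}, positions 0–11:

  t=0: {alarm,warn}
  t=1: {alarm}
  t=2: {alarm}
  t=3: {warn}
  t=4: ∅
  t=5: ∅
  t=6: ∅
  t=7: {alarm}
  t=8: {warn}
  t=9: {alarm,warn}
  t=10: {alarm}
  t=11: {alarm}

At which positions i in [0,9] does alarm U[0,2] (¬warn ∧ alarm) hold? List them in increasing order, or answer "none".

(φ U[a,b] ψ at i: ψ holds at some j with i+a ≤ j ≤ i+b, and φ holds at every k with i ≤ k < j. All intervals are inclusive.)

0, 1, 2, 7, 9

Evaluate at each i in [0,9]:
  i=0: ✓ (rhs at j=1; lhs holds on [0,0])
  i=1: ✓ (rhs at j=1)
  i=2: ✓ (rhs at j=2)
  i=3: ✗ (no rhs in [3,5])
  i=4: ✗ (no rhs in [4,6])
  i=5: ✗ (lhs fails at k=5 before rhs at j=7)
  i=6: ✗ (lhs fails at k=6 before rhs at j=7)
  i=7: ✓ (rhs at j=7)
  i=8: ✗ (lhs fails at k=8 before rhs at j=10)
  i=9: ✓ (rhs at j=10; lhs holds on [9,9])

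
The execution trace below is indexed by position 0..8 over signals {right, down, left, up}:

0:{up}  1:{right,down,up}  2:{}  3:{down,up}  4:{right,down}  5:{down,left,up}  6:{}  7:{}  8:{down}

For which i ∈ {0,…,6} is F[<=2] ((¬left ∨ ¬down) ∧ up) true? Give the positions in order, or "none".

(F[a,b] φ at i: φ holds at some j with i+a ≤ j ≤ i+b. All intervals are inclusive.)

0, 1, 2, 3

Evaluate at each i in [0,6]:
  i=0: ✓ (witness j=0)
  i=1: ✓ (witness j=1)
  i=2: ✓ (witness j=3)
  i=3: ✓ (witness j=3)
  i=4: ✗ (none in [4,6])
  i=5: ✗ (none in [5,7])
  i=6: ✗ (none in [6,8])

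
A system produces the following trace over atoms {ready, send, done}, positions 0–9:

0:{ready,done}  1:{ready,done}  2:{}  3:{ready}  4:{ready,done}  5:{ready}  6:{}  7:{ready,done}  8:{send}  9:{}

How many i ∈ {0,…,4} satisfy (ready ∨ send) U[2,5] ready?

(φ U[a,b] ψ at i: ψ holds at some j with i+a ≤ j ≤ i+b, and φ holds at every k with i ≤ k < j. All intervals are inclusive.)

1

Evaluate at each i in [0,4]:
  i=0: ✗ (lhs fails at k=2 before rhs at j=3)
  i=1: ✗ (lhs fails at k=2 before rhs at j=3)
  i=2: ✗ (lhs fails at k=2 before rhs at j=4)
  i=3: ✓ (rhs at j=5; lhs holds on [3,4])
  i=4: ✗ (lhs fails at k=6 before rhs at j=7)
Positions where it holds: {3} → 1.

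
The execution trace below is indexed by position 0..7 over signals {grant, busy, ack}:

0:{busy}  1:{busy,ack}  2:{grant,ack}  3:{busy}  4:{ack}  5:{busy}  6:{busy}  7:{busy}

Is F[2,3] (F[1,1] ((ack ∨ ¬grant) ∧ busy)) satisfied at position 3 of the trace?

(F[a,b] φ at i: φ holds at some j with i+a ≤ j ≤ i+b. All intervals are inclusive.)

True

Check F[1,1] ((ack ∨ ¬grant) ∧ busy) at each j in [5,6]:
  j=5: holds (witness at 6)
  j=6: holds (witness at 7)
Found at j=5 → formula holds.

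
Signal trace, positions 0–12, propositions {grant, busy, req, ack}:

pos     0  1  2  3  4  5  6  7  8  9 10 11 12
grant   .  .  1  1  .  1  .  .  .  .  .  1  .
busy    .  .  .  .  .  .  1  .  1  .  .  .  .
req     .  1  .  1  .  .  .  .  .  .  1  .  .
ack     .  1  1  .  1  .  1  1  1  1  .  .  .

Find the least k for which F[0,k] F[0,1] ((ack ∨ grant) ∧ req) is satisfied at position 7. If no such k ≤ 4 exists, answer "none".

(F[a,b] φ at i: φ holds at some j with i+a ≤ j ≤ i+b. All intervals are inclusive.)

Scan j = 7,8,… for F[0,1] ((ack ∨ grant) ∧ req):
  j=7: fails
  j=8: fails
  j=9: fails
  j=10: fails
  j=11: fails
No j in [7,11] satisfies it → none.

none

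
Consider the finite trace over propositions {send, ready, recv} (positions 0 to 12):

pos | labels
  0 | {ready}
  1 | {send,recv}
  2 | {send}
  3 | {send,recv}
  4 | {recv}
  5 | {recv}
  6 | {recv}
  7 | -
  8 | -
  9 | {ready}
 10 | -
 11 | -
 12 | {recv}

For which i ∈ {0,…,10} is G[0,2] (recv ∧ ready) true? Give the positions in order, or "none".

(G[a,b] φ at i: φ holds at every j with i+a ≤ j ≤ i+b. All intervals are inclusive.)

none

Evaluate at each i in [0,10]:
  i=0: ✗ (fails at j=0)
  i=1: ✗ (fails at j=1)
  i=2: ✗ (fails at j=2)
  i=3: ✗ (fails at j=3)
  i=4: ✗ (fails at j=4)
  i=5: ✗ (fails at j=5)
  i=6: ✗ (fails at j=6)
  i=7: ✗ (fails at j=7)
  i=8: ✗ (fails at j=8)
  i=9: ✗ (fails at j=9)
  i=10: ✗ (fails at j=10)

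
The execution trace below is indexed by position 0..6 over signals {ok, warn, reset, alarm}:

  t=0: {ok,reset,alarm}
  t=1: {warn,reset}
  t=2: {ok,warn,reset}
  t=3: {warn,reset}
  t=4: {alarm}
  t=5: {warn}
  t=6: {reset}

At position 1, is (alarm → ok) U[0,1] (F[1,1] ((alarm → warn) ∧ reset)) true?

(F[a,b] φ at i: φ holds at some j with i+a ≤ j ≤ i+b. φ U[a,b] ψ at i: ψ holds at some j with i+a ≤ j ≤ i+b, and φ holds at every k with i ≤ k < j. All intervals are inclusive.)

Need some j in [1,2] with F[1,1] ((alarm → warn) ∧ reset), and (alarm → ok) at every k in [1,j-1].
  j=1: F[1,1] ((alarm → warn) ∧ reset) holds; no prefix to check → satisfied.

True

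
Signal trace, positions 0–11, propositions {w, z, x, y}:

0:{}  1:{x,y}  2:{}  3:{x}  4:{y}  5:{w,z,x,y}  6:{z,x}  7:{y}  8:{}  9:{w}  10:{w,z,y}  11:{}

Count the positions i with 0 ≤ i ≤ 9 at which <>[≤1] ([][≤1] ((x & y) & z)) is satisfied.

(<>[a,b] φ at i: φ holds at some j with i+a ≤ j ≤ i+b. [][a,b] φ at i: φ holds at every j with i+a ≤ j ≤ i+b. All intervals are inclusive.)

0

Evaluate at each i in [0,9]:
  i=0: ✗ (none in [0,1])
  i=1: ✗ (none in [1,2])
  i=2: ✗ (none in [2,3])
  i=3: ✗ (none in [3,4])
  i=4: ✗ (none in [4,5])
  i=5: ✗ (none in [5,6])
  i=6: ✗ (none in [6,7])
  i=7: ✗ (none in [7,8])
  i=8: ✗ (none in [8,9])
  i=9: ✗ (none in [9,10])
Positions where it holds: {} → 0.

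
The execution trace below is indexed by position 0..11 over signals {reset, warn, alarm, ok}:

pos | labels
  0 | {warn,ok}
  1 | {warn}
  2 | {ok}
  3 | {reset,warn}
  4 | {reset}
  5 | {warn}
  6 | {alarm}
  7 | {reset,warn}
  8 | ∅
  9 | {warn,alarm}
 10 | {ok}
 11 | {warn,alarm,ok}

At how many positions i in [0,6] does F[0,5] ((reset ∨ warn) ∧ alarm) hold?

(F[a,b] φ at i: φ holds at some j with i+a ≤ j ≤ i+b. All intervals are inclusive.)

3

Evaluate at each i in [0,6]:
  i=0: ✗ (none in [0,5])
  i=1: ✗ (none in [1,6])
  i=2: ✗ (none in [2,7])
  i=3: ✗ (none in [3,8])
  i=4: ✓ (witness j=9)
  i=5: ✓ (witness j=9)
  i=6: ✓ (witness j=9)
Positions where it holds: {4, 5, 6} → 3.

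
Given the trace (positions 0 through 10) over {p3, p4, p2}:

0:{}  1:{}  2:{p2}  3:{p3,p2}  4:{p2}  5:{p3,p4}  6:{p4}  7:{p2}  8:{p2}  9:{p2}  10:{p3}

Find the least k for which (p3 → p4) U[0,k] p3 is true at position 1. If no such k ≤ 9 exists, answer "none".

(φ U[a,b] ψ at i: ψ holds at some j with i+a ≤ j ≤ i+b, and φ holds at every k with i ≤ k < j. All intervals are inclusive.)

2

Need earliest j ≥ 1 with p3, and (p3 → p4) at every k in [1,j-1].
  j=1: rhs fails.
  j=2: rhs fails.
  j=3: rhs holds; lhs holds on [1,2]. k = 2.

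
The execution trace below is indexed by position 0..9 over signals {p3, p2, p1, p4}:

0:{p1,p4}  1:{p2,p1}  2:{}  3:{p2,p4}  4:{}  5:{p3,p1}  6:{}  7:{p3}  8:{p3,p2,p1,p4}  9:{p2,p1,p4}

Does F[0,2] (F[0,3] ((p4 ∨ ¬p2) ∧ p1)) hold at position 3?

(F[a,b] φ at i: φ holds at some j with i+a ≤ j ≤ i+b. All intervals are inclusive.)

Yes

Check F[0,3] ((p4 ∨ ¬p2) ∧ p1) at each j in [3,5]:
  j=3: holds (witness at 5)
  j=4: holds (witness at 5)
  j=5: holds (witness at 5)
Found at j=3 → formula holds.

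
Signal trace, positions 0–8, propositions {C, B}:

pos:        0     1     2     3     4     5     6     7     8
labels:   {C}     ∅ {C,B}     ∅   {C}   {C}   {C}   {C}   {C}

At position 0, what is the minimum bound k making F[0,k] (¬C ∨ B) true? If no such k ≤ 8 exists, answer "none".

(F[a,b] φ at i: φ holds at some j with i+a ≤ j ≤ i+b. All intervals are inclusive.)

Scan j = 0,1,… for (¬C ∨ B):
  j=0: fails
  j=1: holds
First hit at j=1, so smallest k = 1-0 = 1.

1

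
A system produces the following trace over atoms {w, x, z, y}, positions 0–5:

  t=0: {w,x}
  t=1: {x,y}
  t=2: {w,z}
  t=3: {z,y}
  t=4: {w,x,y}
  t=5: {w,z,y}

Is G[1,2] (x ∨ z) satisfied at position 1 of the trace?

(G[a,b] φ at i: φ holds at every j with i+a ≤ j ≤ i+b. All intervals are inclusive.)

Yes

Check (x ∨ z) at every j in [2,3]:
  j=2: true
  j=3: true
All positions satisfy it → formula holds.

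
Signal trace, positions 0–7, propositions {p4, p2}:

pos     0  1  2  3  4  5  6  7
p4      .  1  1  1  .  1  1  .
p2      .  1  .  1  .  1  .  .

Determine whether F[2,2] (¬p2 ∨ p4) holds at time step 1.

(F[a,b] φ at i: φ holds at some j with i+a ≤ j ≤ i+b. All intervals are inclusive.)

Holds

Check (¬p2 ∨ p4) at each j in [3,3]:
  j=3: true
Found at j=3 → formula holds.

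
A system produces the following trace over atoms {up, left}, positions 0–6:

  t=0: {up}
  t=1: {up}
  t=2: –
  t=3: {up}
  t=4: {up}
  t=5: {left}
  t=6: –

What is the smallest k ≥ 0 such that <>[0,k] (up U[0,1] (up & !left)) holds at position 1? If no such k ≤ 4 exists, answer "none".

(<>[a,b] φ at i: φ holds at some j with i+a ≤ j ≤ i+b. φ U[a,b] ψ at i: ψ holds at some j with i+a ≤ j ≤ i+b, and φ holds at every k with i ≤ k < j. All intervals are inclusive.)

0

Scan j = 1,2,… for (up U[0,1] (up & !left)):
  j=1: holds
First hit at j=1, so smallest k = 1-1 = 0.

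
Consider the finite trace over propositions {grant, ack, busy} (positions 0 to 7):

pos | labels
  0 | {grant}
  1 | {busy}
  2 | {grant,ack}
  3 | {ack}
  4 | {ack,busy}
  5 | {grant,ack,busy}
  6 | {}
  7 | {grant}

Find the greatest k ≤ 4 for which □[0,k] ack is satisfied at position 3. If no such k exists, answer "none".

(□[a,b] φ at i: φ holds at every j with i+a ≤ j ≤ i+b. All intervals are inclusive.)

2

ack must hold from j=3 onward; find where it first fails.
  j=3: holds
  j=4: holds
  j=5: holds
  j=6: fails
Holds on [3,5], so largest k = 2.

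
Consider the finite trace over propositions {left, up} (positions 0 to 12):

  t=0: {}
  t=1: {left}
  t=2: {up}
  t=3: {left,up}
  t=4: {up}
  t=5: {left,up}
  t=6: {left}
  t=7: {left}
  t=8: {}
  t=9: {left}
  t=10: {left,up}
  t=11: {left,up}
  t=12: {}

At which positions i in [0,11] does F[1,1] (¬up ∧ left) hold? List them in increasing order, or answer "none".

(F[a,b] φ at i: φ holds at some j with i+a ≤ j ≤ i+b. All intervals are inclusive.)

0, 5, 6, 8

Evaluate at each i in [0,11]:
  i=0: ✓ (witness j=1)
  i=1: ✗ (none in [2,2])
  i=2: ✗ (none in [3,3])
  i=3: ✗ (none in [4,4])
  i=4: ✗ (none in [5,5])
  i=5: ✓ (witness j=6)
  i=6: ✓ (witness j=7)
  i=7: ✗ (none in [8,8])
  i=8: ✓ (witness j=9)
  i=9: ✗ (none in [10,10])
  i=10: ✗ (none in [11,11])
  i=11: ✗ (none in [12,12])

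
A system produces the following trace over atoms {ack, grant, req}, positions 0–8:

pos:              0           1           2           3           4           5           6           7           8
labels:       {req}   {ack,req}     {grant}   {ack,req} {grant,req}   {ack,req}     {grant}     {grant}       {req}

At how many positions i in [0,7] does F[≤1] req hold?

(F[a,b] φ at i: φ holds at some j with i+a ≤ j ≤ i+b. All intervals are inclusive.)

Evaluate at each i in [0,7]:
  i=0: ✓ (witness j=0)
  i=1: ✓ (witness j=1)
  i=2: ✓ (witness j=3)
  i=3: ✓ (witness j=3)
  i=4: ✓ (witness j=4)
  i=5: ✓ (witness j=5)
  i=6: ✗ (none in [6,7])
  i=7: ✓ (witness j=8)
Positions where it holds: {0, 1, 2, 3, 4, 5, 7} → 7.

7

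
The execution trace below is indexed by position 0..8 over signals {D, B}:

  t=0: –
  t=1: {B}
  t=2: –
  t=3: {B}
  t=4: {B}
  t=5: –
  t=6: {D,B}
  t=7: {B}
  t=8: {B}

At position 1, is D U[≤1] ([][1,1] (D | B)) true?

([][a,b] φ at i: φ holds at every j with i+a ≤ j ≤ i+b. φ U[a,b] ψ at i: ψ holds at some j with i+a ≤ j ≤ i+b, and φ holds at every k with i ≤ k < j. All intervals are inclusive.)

Does not hold

Need some j in [1,2] with [][1,1] (D | B), and D at every k in [1,j-1].
  j=1: [][1,1] (D | B) — fails at 2.
  j=2: [][1,1] (D | B) holds, but D fails at k=1 → not this j.
No j in the window works → until fails.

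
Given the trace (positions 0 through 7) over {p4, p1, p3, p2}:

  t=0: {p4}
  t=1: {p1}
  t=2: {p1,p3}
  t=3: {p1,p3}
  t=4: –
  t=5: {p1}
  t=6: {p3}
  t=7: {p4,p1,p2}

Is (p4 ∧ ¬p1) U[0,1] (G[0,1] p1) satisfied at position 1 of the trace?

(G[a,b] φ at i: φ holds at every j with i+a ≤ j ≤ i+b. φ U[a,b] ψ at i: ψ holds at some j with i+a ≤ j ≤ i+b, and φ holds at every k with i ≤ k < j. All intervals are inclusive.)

True

Need some j in [1,2] with G[0,1] p1, and (p4 ∧ ¬p1) at every k in [1,j-1].
  j=1: G[0,1] p1 holds; no prefix to check → satisfied.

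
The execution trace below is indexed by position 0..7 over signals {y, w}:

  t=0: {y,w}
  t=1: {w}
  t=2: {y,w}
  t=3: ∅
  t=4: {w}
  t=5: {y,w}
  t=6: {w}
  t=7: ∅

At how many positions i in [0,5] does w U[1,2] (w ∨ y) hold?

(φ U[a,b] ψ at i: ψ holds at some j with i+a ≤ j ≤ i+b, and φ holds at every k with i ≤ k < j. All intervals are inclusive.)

Evaluate at each i in [0,5]:
  i=0: ✓ (rhs at j=1; lhs holds on [0,0])
  i=1: ✓ (rhs at j=2; lhs holds on [1,1])
  i=2: ✗ (lhs fails at k=3 before rhs at j=4)
  i=3: ✗ (lhs fails at k=3 before rhs at j=4)
  i=4: ✓ (rhs at j=5; lhs holds on [4,4])
  i=5: ✓ (rhs at j=6; lhs holds on [5,5])
Positions where it holds: {0, 1, 4, 5} → 4.

4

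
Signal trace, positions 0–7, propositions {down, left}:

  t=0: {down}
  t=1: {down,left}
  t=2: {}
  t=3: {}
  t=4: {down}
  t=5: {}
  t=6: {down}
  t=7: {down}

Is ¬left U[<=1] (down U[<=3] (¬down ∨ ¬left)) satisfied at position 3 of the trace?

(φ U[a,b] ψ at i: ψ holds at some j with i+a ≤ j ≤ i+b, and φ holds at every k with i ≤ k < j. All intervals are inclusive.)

Need some j in [3,4] with (down U[<=3] (¬down ∨ ¬left)), and ¬left at every k in [3,j-1].
  j=3: (down U[<=3] (¬down ∨ ¬left)) holds; no prefix to check → satisfied.

Yes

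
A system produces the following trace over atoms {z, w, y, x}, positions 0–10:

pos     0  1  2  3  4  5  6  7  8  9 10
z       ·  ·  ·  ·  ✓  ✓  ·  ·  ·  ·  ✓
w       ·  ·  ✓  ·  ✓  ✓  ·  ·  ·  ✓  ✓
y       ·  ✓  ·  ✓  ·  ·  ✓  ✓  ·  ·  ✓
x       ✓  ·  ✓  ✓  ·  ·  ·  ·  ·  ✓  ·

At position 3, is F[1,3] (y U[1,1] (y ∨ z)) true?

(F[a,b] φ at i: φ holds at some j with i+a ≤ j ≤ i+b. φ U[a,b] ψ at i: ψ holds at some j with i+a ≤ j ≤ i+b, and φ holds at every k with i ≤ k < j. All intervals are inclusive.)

Check (y U[1,1] (y ∨ z)) at each j in [4,6]:
  j=4: fails
  j=5: fails
  j=6: holds
Found at j=6 → formula holds.

Holds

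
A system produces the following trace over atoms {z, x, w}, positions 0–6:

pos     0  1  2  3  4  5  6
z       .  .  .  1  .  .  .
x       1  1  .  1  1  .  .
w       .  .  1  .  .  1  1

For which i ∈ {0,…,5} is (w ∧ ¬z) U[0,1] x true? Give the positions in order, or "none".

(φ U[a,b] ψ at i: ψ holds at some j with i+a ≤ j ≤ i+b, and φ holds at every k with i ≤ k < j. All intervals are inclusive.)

0, 1, 2, 3, 4

Evaluate at each i in [0,5]:
  i=0: ✓ (rhs at j=0)
  i=1: ✓ (rhs at j=1)
  i=2: ✓ (rhs at j=3; lhs holds on [2,2])
  i=3: ✓ (rhs at j=3)
  i=4: ✓ (rhs at j=4)
  i=5: ✗ (no rhs in [5,6])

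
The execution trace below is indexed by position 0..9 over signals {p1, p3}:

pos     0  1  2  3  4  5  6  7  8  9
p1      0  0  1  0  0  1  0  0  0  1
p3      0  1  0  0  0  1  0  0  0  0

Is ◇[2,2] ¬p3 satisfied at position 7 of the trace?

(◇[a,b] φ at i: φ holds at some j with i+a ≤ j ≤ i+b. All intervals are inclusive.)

Check ¬p3 at each j in [9,9]:
  j=9: true
Found at j=9 → formula holds.

Holds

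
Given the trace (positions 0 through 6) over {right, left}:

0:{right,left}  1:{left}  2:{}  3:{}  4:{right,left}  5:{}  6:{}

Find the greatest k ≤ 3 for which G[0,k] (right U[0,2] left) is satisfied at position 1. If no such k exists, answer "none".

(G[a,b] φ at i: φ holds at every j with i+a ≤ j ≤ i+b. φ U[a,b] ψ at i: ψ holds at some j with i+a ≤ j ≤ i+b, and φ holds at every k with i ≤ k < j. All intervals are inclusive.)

(right U[0,2] left) must hold from j=1 onward; find where it first fails.
  j=1: holds
  j=2: fails
Holds on [1,1], so largest k = 0.

0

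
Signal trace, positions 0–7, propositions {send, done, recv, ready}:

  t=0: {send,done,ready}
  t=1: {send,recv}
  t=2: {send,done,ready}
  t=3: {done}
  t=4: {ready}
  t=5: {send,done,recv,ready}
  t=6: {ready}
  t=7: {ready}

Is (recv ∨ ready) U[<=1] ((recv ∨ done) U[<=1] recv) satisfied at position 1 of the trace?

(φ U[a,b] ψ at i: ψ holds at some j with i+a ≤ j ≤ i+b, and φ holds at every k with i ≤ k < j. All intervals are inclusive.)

True

Need some j in [1,2] with ((recv ∨ done) U[<=1] recv), and (recv ∨ ready) at every k in [1,j-1].
  j=1: ((recv ∨ done) U[<=1] recv) holds; no prefix to check → satisfied.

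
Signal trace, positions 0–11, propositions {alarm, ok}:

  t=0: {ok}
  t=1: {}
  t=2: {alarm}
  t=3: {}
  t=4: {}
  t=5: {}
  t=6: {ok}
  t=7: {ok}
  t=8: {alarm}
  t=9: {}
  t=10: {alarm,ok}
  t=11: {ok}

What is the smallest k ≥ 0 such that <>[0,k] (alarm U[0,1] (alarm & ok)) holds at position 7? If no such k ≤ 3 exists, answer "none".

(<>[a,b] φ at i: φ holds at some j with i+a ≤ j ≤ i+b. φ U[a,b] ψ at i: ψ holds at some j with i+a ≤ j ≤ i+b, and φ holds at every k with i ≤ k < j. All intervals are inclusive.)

3

Scan j = 7,8,… for (alarm U[0,1] (alarm & ok)):
  j=7: fails
  j=8: fails
  j=9: fails
  j=10: holds
First hit at j=10, so smallest k = 10-7 = 3.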